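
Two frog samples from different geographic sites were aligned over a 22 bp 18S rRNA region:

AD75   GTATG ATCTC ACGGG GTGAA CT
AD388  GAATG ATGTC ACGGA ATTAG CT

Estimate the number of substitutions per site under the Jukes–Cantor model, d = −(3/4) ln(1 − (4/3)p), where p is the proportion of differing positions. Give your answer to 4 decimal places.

0.3390

Differing sites — 2:T/A; 8:C/G; 15:G/A; 16:G/A; 18:G/T; 20:A/G.
p = 6/22 = 0.272727.
d = −0.75 · ln(1 − (4/3)·0.272727) = −0.75 · ln(0.636364) = −0.75 · (-0.451985) = 0.3390.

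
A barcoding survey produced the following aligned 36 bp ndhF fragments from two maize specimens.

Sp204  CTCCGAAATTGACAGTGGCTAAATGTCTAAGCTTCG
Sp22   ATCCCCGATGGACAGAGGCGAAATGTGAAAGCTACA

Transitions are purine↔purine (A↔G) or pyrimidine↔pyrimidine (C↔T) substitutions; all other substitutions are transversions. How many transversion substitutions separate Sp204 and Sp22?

Differing sites — 1:C/A (Tv); 5:G/C (Tv); 6:A/C (Tv); 7:A/G (Ti); 10:T/G (Tv); 16:T/A (Tv); 20:T/G (Tv); 27:C/G (Tv); 28:T/A (Tv); 34:T/A (Tv); 36:G/A (Ti).
Of the 11 differences, 2 transitions and 9 transversions, so the answer is 9.

9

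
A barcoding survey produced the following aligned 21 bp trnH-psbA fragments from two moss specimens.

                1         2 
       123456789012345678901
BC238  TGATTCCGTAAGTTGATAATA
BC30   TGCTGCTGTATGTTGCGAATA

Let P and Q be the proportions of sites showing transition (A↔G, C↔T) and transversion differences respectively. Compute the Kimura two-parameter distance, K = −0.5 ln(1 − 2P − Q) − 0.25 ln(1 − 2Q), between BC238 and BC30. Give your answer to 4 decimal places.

The sequences differ at positions 3 (A/C, transversion), 5 (T/G, transversion), 7 (C/T, transition), 11 (A/T, transversion), 16 (A/C, transversion), 17 (T/G, transversion).
Of the 6 differences, 1 transition and 5 transversions over 21 sites: P = 1/21 = 0.047619, Q = 5/21 = 0.238095.
d = −0.5·ln(0.666667) − 0.25·ln(0.523810) = −0.5·(-0.405465) − 0.25·(-0.646626) = 0.3644.

0.3644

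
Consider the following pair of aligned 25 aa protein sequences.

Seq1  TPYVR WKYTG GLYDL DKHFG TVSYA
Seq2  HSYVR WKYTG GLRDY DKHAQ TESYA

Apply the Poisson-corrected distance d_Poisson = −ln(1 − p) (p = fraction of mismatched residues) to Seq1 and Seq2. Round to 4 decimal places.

0.3285

Mismatches occur at site 1 (T/H), site 2 (P/S), site 13 (Y/R), site 15 (L/Y), site 19 (F/A), site 20 (G/Q), site 22 (V/E).
p = 7/25 = 0.280000.
d = −ln(1 − 0.280000) = −ln(0.720000) = 0.3285.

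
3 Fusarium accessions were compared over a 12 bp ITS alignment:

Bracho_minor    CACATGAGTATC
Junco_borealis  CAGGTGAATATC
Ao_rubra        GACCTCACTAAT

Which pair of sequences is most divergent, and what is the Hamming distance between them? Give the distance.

7

Pairwise Hamming distances:
  Bracho_minor vs Junco_borealis: 3
  Bracho_minor vs Ao_rubra: 6
  Junco_borealis vs Ao_rubra: 7
The largest is 7, between Junco_borealis and Ao_rubra.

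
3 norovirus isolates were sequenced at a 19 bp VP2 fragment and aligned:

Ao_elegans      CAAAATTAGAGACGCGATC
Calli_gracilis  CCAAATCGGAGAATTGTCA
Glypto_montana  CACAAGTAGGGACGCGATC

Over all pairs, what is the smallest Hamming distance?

Pairwise Hamming distances:
  Ao_elegans vs Calli_gracilis: 9
  Ao_elegans vs Glypto_montana: 3
  Calli_gracilis vs Glypto_montana: 12
The smallest is 3, between Ao_elegans and Glypto_montana.

3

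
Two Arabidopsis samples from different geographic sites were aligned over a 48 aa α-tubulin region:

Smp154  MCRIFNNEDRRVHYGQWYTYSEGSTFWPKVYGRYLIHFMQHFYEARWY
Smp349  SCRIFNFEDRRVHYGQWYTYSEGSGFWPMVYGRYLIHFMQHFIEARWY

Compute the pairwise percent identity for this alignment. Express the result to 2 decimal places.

89.58%

Mismatches occur at site 1 (M→S), site 7 (N→F), site 25 (T→G), site 29 (K→M), site 43 (Y→I).
43 of the 48 sites match, so the percent identity is 43/48 × 100 = 89.58%.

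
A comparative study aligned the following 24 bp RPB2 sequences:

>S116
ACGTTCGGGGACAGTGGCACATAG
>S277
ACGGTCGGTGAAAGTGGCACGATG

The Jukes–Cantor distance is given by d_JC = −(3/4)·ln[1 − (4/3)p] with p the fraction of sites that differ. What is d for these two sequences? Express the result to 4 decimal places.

Mismatches occur at site 4 (T↔G), site 9 (G↔T), site 12 (C↔A), site 21 (A↔G), site 22 (T↔A), site 23 (A↔T).
p = 6/24 = 0.250000.
d = −0.75 · ln(1 − (4/3)·0.250000) = −0.75 · ln(0.666667) = −0.75 · (-0.405465) = 0.3041.

0.3041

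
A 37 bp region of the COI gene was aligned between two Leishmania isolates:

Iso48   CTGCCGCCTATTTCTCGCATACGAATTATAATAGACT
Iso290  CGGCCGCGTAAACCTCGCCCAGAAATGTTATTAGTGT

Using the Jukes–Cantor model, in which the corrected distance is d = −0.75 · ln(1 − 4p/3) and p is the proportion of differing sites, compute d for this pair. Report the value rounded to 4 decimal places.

0.5266

Mismatches occur at site 2 (T↔G), site 8 (C↔G), site 11 (T↔A), site 12 (T↔A), site 13 (T↔C), site 19 (A↔C), site 20 (T↔C), site 22 (C↔G), site 23 (G↔A), site 27 (T↔G), site 28 (A↔T), site 31 (A↔T), site 35 (A↔T), site 36 (C↔G).
p = 14/37 = 0.378378.
d = −0.75 · ln(1 − (4/3)·0.378378) = −0.75 · ln(0.495496) = −0.75 · (-0.702196) = 0.5266.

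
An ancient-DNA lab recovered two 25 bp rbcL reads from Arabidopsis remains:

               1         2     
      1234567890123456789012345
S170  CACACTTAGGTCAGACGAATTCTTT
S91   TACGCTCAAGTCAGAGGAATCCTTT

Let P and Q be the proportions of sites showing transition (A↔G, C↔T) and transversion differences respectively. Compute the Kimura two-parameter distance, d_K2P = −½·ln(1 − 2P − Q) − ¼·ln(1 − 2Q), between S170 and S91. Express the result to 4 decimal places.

0.3108

Differing sites — 1:C/T (Ti); 4:A/G (Ti); 7:T/C (Ti); 9:G/A (Ti); 16:C/G (Tv); 21:T/C (Ti).
Of the 6 differences, 5 transitions and 1 transversion over 25 sites: P = 5/25 = 0.200000, Q = 1/25 = 0.040000.
d = −0.5·ln(0.560000) − 0.25·ln(0.920000) = −0.5·(-0.579818) − 0.25·(-0.083382) = 0.3108.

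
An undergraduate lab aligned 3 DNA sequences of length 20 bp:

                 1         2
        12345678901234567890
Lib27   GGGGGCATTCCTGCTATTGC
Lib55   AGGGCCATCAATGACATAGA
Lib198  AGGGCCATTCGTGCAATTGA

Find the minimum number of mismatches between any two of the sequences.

Pairwise Hamming distances:
  Lib27 vs Lib55: 9
  Lib27 vs Lib198: 5
  Lib55 vs Lib198: 6
The smallest is 5, between Lib27 and Lib198.

5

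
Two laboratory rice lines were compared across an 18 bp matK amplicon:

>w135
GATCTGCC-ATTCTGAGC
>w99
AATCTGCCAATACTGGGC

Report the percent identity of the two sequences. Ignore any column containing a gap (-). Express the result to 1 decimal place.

82.4%

Excluding the 1 gap column leaves 17 comparable sites.
The sequences differ at positions 1 (G/A), 12 (T/A), 16 (A/G).
14 of the 17 comparable sites match, so the percent identity is 14/17 × 100 = 82.4%.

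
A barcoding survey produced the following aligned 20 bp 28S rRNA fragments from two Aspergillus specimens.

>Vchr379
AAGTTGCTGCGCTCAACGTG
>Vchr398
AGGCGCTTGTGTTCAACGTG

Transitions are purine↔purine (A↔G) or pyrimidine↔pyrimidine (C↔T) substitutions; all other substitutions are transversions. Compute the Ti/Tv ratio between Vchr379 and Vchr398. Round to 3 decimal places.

2.500

The sequences differ at positions 2 (A/G, transition), 4 (T/C, transition), 5 (T/G, transversion), 6 (G/C, transversion), 7 (C/T, transition), 10 (C/T, transition), 12 (C/T, transition).
Of the 7 differences, 5 transitions and 2 transversions, so Ti/Tv = 5/2 = 2.500.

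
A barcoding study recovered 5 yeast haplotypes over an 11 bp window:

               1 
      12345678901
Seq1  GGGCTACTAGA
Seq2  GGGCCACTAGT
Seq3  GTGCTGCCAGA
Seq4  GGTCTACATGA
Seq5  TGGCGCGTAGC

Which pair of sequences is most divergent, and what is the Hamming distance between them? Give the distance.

8

Pairwise Hamming distances:
  Seq1 vs Seq2: 2
  Seq1 vs Seq3: 3
  Seq1 vs Seq4: 3
  Seq1 vs Seq5: 5
  Seq2 vs Seq3: 5
  Seq2 vs Seq4: 5
  Seq2 vs Seq5: 5
  Seq3 vs Seq4: 5
  Seq3 vs Seq5: 7
  Seq4 vs Seq5: 8
The largest is 8, between Seq4 and Seq5.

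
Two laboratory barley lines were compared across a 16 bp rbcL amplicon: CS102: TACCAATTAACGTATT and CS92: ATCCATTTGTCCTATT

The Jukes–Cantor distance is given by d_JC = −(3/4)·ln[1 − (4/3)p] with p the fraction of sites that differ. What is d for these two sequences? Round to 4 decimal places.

Differing sites — 1:T/A; 2:A/T; 6:A/T; 9:A/G; 10:A/T; 12:G/C.
p = 6/16 = 0.375000.
d = −0.75 · ln(1 − (4/3)·0.375000) = −0.75 · ln(0.500000) = −0.75 · (-0.693147) = 0.5199.

0.5199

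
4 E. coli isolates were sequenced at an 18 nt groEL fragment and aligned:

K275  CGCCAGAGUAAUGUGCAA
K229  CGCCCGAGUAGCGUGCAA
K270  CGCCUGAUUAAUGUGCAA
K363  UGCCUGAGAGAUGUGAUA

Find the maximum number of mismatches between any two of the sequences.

8

Pairwise Hamming distances:
  K275 vs K229: 3
  K275 vs K270: 2
  K275 vs K363: 6
  K229 vs K270: 4
  K229 vs K363: 8
  K270 vs K363: 6
The largest is 8, between K229 and K363.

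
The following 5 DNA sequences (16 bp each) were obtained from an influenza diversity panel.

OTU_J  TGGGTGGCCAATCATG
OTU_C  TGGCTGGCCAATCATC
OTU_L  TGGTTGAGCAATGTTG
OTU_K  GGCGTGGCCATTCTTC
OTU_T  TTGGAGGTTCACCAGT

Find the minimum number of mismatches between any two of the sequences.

Pairwise Hamming distances:
  OTU_J vs OTU_C: 2
  OTU_J vs OTU_L: 5
  OTU_J vs OTU_K: 5
  OTU_J vs OTU_T: 8
  OTU_C vs OTU_L: 6
  OTU_C vs OTU_K: 5
  OTU_C vs OTU_T: 9
  OTU_L vs OTU_K: 8
  OTU_L vs OTU_T: 12
  OTU_K vs OTU_T: 12
The smallest is 2, between OTU_J and OTU_C.

2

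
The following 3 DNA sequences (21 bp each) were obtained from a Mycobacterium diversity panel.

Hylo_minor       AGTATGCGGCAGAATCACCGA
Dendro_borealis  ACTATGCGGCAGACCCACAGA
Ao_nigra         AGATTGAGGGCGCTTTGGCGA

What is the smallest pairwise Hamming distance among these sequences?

Pairwise Hamming distances:
  Hylo_minor vs Dendro_borealis: 4
  Hylo_minor vs Ao_nigra: 10
  Dendro_borealis vs Ao_nigra: 13
The smallest is 4, between Hylo_minor and Dendro_borealis.

4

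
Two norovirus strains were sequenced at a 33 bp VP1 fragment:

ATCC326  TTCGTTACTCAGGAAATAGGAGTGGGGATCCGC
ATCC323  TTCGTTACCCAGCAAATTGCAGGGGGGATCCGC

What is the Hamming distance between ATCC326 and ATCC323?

5

The sequences differ at positions 9 (T/C), 13 (G/C), 18 (A/T), 20 (G/C), 23 (T/G).
That gives 5 mismatches out of 33 aligned sites, so the Hamming distance is 5.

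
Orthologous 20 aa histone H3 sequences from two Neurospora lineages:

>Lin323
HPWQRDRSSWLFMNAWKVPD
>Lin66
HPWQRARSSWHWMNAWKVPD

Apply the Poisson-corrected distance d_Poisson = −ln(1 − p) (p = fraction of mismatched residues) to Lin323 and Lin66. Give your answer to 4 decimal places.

The sequences differ at positions 6 (D/A), 11 (L/H), 12 (F/W).
p = 3/20 = 0.150000.
d = −ln(1 − 0.150000) = −ln(0.850000) = 0.1625.

0.1625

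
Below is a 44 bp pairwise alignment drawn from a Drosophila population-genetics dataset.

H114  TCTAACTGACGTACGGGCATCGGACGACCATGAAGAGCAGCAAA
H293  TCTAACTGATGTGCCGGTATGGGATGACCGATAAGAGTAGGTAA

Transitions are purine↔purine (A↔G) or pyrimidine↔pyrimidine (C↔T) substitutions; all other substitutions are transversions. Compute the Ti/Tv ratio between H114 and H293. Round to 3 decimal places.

Differing sites — 10:C/T (Ti); 13:A/G (Ti); 15:G/C (Tv); 18:C/T (Ti); 21:C/G (Tv); 25:C/T (Ti); 30:A/G (Ti); 31:T/A (Tv); 32:G/T (Tv); 38:C/T (Ti); 41:C/G (Tv); 42:A/T (Tv).
Of the 12 differences, 6 transitions and 6 transversions, so Ti/Tv = 6/6 = 1.000.

1.000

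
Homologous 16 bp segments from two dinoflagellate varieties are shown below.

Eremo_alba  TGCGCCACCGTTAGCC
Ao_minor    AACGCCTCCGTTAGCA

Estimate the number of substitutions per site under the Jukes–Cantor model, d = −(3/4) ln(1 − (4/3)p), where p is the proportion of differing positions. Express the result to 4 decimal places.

0.3041

Differing sites — 1:T/A; 2:G/A; 7:A/T; 16:C/A.
p = 4/16 = 0.250000.
d = −0.75 · ln(1 − (4/3)·0.250000) = −0.75 · ln(0.666667) = −0.75 · (-0.405465) = 0.3041.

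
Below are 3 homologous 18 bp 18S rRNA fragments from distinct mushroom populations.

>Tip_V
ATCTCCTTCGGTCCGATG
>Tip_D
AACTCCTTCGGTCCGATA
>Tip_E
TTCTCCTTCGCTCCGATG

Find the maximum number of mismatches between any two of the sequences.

4

Pairwise Hamming distances:
  Tip_V vs Tip_D: 2
  Tip_V vs Tip_E: 2
  Tip_D vs Tip_E: 4
The largest is 4, between Tip_D and Tip_E.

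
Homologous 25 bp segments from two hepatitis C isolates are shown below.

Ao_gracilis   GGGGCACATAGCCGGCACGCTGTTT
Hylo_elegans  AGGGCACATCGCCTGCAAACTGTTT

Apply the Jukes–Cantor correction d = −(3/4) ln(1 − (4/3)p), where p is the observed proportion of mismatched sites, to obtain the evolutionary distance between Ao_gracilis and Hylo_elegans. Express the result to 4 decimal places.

Differing sites — 1:G/A; 10:A/C; 14:G/T; 18:C/A; 19:G/A.
p = 5/25 = 0.200000.
d = −0.75 · ln(1 − (4/3)·0.200000) = −0.75 · ln(0.733333) = −0.75 · (-0.310155) = 0.2326.

0.2326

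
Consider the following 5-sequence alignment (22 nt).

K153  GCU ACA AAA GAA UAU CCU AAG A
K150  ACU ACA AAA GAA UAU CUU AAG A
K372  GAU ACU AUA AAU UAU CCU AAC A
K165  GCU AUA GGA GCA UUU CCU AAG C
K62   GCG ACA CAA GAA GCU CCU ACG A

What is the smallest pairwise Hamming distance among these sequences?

2

Pairwise Hamming distances:
  K153 vs K150: 2
  K153 vs K372: 6
  K153 vs K165: 6
  K153 vs K62: 5
  K150 vs K372: 8
  K150 vs K165: 8
  K150 vs K62: 7
  K372 vs K165: 11
  K372 vs K62: 11
  K165 vs K62: 9
The smallest is 2, between K153 and K150.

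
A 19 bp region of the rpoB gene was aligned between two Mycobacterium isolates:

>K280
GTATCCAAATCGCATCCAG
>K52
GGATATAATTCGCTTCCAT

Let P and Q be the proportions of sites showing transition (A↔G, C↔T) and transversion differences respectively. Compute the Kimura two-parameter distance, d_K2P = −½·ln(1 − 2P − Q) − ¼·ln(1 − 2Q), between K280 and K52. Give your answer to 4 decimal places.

0.4166

The sequences differ at positions 2 (T/G, transversion), 5 (C/A, transversion), 6 (C/T, transition), 9 (A/T, transversion), 14 (A/T, transversion), 19 (G/T, transversion).
Of the 6 differences, 1 transition and 5 transversions over 19 sites: P = 1/19 = 0.052632, Q = 5/19 = 0.263158.
d = −0.5·ln(0.631578) − 0.25·ln(0.473684) = −0.5·(-0.459534) − 0.25·(-0.747215) = 0.4166.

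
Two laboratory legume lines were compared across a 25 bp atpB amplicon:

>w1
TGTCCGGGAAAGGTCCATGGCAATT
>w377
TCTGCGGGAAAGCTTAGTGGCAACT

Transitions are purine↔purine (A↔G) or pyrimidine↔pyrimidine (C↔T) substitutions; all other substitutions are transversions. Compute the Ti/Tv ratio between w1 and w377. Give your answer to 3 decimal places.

0.750

Differing sites — 2:G/C (Tv); 4:C/G (Tv); 13:G/C (Tv); 15:C/T (Ti); 16:C/A (Tv); 17:A/G (Ti); 24:T/C (Ti).
Of the 7 differences, 3 transitions and 4 transversions, so Ti/Tv = 3/4 = 0.750.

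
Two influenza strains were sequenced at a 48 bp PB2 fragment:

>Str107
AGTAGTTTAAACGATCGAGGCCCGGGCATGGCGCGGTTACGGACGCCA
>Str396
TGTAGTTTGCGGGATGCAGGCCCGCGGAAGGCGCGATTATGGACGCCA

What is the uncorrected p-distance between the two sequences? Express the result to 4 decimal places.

0.2500

Differing sites — 1:A/T; 9:A/G; 10:A/C; 11:A/G; 12:C/G; 16:C/G; 17:G/C; 25:G/C; 27:C/G; 29:T/A; 36:G/A; 40:C/T.
There are 12 differences over 48 sites, so p = 12/48 = 0.2500.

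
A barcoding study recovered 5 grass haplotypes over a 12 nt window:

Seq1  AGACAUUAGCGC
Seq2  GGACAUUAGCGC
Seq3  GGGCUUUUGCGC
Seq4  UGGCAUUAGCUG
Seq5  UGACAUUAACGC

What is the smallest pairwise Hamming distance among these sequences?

1

Pairwise Hamming distances:
  Seq1 vs Seq2: 1
  Seq1 vs Seq3: 4
  Seq1 vs Seq4: 4
  Seq1 vs Seq5: 2
  Seq2 vs Seq3: 3
  Seq2 vs Seq4: 4
  Seq2 vs Seq5: 2
  Seq3 vs Seq4: 5
  Seq3 vs Seq5: 5
  Seq4 vs Seq5: 4
The smallest is 1, between Seq1 and Seq2.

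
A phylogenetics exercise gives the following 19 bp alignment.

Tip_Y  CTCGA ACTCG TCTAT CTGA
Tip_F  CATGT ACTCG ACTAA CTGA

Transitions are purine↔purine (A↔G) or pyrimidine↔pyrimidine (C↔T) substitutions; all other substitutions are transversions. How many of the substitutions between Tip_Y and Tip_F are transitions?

The sequences differ at positions 2 (T/A, transversion), 3 (C/T, transition), 5 (A/T, transversion), 11 (T/A, transversion), 15 (T/A, transversion).
Of the 5 differences, 1 transition and 4 transversions, so the answer is 1.

1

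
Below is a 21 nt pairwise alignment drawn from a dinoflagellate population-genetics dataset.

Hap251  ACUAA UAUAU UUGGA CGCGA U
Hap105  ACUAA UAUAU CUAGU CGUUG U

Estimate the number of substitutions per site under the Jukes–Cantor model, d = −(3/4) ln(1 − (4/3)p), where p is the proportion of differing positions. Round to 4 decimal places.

Differing sites — 11:U/C; 13:G/A; 15:A/U; 18:C/U; 19:G/U; 20:A/G.
p = 6/21 = 0.285714.
d = −0.75 · ln(1 − (4/3)·0.285714) = −0.75 · ln(0.619048) = −0.75 · (-0.479572) = 0.3597.

0.3597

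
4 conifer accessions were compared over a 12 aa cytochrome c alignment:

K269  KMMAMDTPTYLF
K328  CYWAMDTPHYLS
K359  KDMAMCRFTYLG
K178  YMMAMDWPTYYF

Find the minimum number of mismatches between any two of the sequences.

Pairwise Hamming distances:
  K269 vs K328: 5
  K269 vs K359: 5
  K269 vs K178: 3
  K328 vs K359: 8
  K328 vs K178: 7
  K359 vs K178: 7
The smallest is 3, between K269 and K178.

3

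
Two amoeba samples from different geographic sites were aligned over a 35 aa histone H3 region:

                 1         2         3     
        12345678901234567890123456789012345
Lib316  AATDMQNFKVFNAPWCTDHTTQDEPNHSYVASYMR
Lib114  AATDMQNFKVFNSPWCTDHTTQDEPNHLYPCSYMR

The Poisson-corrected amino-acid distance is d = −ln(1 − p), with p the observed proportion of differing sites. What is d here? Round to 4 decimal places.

Mismatches occur at site 13 (A/S), site 28 (S/L), site 30 (V/P), site 31 (A/C).
p = 4/35 = 0.114286.
d = −ln(1 − 0.114286) = −ln(0.885714) = 0.1214.

0.1214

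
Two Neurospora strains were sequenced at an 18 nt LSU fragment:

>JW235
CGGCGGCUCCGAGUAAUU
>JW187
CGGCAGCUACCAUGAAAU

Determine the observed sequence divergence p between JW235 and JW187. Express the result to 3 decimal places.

0.333

The sequences differ at positions 5 (G/A), 9 (C/A), 11 (G/C), 13 (G/U), 14 (U/G), 17 (U/A).
There are 6 differences over 18 sites, so p = 6/18 = 0.333.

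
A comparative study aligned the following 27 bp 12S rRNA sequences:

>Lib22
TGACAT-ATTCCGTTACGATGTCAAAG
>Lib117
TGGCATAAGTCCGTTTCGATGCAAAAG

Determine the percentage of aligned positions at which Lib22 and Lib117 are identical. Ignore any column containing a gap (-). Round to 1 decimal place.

80.8%

Excluding the 1 gap column leaves 26 comparable sites.
Differing sites — 3:A/G; 9:T/G; 16:A/T; 22:T/C; 23:C/A.
21 of the 26 comparable sites match, so the percent identity is 21/26 × 100 = 80.8%.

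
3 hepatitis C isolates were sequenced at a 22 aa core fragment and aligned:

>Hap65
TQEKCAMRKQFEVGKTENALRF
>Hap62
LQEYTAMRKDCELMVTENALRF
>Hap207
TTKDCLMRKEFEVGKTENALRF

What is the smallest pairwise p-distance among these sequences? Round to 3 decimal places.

Pairwise Hamming distances:
  Hap65 vs Hap62: 8
  Hap65 vs Hap207: 5
  Hap62 vs Hap207: 11
The smallest is 5 mismatches, between Hap65 and Hap207; p = 5/22 = 0.227.

0.227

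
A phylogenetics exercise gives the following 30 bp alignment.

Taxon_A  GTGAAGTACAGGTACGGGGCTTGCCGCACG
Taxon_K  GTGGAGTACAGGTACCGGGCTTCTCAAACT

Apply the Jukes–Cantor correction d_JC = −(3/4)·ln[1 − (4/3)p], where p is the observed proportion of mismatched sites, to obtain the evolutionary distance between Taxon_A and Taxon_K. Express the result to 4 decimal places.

0.2795

The sequences differ at positions 4 (A/G), 16 (G/C), 23 (G/C), 24 (C/T), 26 (G/A), 27 (C/A), 30 (G/T).
p = 7/30 = 0.233333.
d = −0.75 · ln(1 − (4/3)·0.233333) = −0.75 · ln(0.688889) = −0.75 · (-0.372675) = 0.2795.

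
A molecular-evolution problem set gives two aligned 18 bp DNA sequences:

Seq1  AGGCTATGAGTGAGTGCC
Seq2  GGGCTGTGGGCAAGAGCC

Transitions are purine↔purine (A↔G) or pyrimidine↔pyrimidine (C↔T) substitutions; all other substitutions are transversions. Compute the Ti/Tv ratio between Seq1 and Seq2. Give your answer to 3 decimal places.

5.000

Differing sites — 1:A/G (Ti); 6:A/G (Ti); 9:A/G (Ti); 11:T/C (Ti); 12:G/A (Ti); 15:T/A (Tv).
Of the 6 differences, 5 transitions and 1 transversion, so Ti/Tv = 5/1 = 5.000.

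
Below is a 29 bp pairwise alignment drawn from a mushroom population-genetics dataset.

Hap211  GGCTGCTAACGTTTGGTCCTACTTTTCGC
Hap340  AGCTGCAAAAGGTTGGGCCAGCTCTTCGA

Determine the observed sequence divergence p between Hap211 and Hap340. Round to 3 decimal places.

The sequences differ at positions 1 (G/A), 7 (T/A), 10 (C/A), 12 (T/G), 17 (T/G), 20 (T/A), 21 (A/G), 24 (T/C), 29 (C/A).
There are 9 differences over 29 sites, so p = 9/29 = 0.310.

0.310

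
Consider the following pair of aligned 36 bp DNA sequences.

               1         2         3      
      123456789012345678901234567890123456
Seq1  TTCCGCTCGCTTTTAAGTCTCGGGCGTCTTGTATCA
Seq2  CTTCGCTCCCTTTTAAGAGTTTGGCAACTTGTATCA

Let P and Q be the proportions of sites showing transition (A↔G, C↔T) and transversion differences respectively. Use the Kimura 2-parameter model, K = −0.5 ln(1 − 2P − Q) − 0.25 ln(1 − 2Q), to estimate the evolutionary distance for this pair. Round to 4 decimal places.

0.3054

Mismatches occur at site 1 (T↔C, transition), site 3 (C↔T, transition), site 9 (G↔C, transversion), site 18 (T↔A, transversion), site 19 (C↔G, transversion), site 21 (C↔T, transition), site 22 (G↔T, transversion), site 26 (G↔A, transition), site 27 (T↔A, transversion).
Of the 9 differences, 4 transitions and 5 transversions over 36 sites: P = 4/36 = 0.111111, Q = 5/36 = 0.138889.
d = −0.5·ln(0.638889) − 0.25·ln(0.722222) = −0.5·(-0.448025) − 0.25·(-0.325423) = 0.3054.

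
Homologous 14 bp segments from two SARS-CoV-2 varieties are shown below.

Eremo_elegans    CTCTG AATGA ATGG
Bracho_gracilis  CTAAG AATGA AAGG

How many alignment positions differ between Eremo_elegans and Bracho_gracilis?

3

The sequences differ at positions 3 (C/A), 4 (T/A), 12 (T/A).
That gives 3 mismatches out of 14 aligned sites, so the Hamming distance is 3.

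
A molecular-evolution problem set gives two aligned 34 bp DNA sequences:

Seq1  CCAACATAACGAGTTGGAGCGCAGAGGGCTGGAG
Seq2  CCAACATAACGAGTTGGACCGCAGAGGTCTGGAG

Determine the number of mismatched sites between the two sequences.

Mismatches occur at site 19 (G/C), site 28 (G/T).
That gives 2 mismatches out of 34 aligned sites, so the Hamming distance is 2.

2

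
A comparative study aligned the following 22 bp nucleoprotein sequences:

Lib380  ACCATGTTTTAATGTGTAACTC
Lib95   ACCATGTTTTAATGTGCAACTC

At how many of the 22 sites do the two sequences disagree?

Differing sites — 17:T/C.
That gives 1 mismatch out of 22 aligned sites, so the Hamming distance is 1.

1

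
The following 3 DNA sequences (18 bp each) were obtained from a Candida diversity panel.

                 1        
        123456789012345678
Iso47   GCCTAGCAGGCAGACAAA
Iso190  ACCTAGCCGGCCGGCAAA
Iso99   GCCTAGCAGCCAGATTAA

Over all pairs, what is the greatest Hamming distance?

7

Pairwise Hamming distances:
  Iso47 vs Iso190: 4
  Iso47 vs Iso99: 3
  Iso190 vs Iso99: 7
The largest is 7, between Iso190 and Iso99.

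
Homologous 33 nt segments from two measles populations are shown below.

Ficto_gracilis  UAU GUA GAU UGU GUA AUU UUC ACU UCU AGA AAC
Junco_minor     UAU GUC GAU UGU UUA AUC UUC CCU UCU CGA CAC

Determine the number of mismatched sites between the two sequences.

6

The sequences differ at positions 6 (A/C), 13 (G/U), 18 (U/C), 22 (A/C), 28 (A/C), 31 (A/C).
That gives 6 mismatches out of 33 aligned sites, so the Hamming distance is 6.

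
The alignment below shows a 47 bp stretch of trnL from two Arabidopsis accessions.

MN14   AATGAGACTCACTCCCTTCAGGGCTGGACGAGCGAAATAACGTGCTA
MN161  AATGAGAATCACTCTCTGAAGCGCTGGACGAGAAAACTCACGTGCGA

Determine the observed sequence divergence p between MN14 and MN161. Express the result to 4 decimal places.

0.2128

Mismatches occur at site 8 (C/A), site 15 (C/T), site 18 (T/G), site 19 (C/A), site 22 (G/C), site 33 (C/A), site 34 (G/A), site 37 (A/C), site 39 (A/C), site 46 (T/G).
There are 10 differences over 47 sites, so p = 10/47 = 0.2128.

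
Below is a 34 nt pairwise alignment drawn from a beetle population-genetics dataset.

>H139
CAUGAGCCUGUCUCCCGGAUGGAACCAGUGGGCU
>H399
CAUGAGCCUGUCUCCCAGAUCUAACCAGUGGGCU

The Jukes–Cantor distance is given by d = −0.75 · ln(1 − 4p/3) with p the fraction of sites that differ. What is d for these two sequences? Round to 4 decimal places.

Differing sites — 17:G/A; 21:G/C; 22:G/U.
p = 3/34 = 0.088235.
d = −0.75 · ln(1 − (4/3)·0.088235) = −0.75 · ln(0.882353) = −0.75 · (-0.125163) = 0.0939.

0.0939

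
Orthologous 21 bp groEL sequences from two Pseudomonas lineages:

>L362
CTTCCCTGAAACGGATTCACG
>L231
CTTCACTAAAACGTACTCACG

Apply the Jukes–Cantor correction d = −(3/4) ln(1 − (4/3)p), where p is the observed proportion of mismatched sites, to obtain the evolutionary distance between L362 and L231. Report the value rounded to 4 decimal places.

0.2197

Mismatches occur at site 5 (C/A), site 8 (G/A), site 14 (G/T), site 16 (T/C).
p = 4/21 = 0.190476.
d = −0.75 · ln(1 − (4/3)·0.190476) = −0.75 · ln(0.746032) = −0.75 · (-0.292987) = 0.2197.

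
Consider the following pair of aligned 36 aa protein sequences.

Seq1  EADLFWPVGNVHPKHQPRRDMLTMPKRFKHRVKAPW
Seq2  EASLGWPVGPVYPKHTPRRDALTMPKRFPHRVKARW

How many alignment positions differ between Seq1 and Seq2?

8

Mismatches occur at site 3 (D→S), site 5 (F→G), site 10 (N→P), site 12 (H→Y), site 16 (Q→T), site 21 (M→A), site 29 (K→P), site 35 (P→R).
That gives 8 mismatches out of 36 aligned sites, so the Hamming distance is 8.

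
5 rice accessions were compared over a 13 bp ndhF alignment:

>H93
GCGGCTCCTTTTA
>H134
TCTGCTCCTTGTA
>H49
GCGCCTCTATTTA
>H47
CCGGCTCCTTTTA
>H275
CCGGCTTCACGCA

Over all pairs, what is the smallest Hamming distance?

Pairwise Hamming distances:
  H93 vs H134: 3
  H93 vs H49: 3
  H93 vs H47: 1
  H93 vs H275: 6
  H134 vs H49: 6
  H134 vs H47: 3
  H134 vs H275: 6
  H49 vs H47: 4
  H49 vs H275: 7
  H47 vs H275: 5
The smallest is 1, between H93 and H47.

1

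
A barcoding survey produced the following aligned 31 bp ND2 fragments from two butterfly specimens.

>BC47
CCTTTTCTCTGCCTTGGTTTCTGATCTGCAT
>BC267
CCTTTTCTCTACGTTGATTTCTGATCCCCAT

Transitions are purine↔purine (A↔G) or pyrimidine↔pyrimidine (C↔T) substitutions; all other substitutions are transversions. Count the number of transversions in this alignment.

2

Differing sites — 11:G/A (Ti); 13:C/G (Tv); 17:G/A (Ti); 27:T/C (Ti); 28:G/C (Tv).
Of the 5 differences, 3 transitions and 2 transversions, so the answer is 2.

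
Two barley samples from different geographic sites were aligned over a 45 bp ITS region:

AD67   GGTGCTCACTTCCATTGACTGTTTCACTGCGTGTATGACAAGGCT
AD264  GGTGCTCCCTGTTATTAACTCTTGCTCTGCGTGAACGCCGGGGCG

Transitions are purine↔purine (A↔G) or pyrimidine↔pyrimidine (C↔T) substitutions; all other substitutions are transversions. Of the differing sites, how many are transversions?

8

Differing sites — 8:A/C (Tv); 11:T/G (Tv); 12:C/T (Ti); 13:C/T (Ti); 17:G/A (Ti); 21:G/C (Tv); 24:T/G (Tv); 26:A/T (Tv); 34:T/A (Tv); 36:T/C (Ti); 38:A/C (Tv); 40:A/G (Ti); 41:A/G (Ti); 45:T/G (Tv).
Of the 14 differences, 6 transitions and 8 transversions, so the answer is 8.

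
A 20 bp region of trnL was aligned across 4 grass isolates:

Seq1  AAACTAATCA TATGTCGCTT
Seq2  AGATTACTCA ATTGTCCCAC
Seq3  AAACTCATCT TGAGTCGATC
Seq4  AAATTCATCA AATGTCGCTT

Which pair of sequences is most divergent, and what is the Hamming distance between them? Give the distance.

Pairwise Hamming distances:
  Seq1 vs Seq2: 8
  Seq1 vs Seq3: 6
  Seq1 vs Seq4: 3
  Seq2 vs Seq3: 11
  Seq2 vs Seq4: 7
  Seq3 vs Seq4: 7
The largest is 11, between Seq2 and Seq3.

11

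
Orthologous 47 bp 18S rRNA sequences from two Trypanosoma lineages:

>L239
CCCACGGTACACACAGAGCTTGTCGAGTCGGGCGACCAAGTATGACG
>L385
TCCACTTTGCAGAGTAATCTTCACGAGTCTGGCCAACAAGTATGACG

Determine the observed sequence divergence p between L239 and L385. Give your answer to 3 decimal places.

The sequences differ at positions 1 (C/T), 6 (G/T), 7 (G/T), 9 (A/G), 12 (C/G), 14 (C/G), 15 (A/T), 16 (G/A), 18 (G/T), 22 (G/C), 23 (T/A), 30 (G/T), 34 (G/C), 36 (C/A).
There are 14 differences over 47 sites, so p = 14/47 = 0.298.

0.298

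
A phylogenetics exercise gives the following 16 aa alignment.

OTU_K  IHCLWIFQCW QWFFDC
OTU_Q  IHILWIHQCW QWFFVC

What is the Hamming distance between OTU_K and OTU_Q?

3

The sequences differ at positions 3 (C/I), 7 (F/H), 15 (D/V).
That gives 3 mismatches out of 16 aligned sites, so the Hamming distance is 3.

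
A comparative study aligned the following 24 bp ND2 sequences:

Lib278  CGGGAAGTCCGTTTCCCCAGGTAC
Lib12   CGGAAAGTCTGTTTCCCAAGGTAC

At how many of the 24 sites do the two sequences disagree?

3

Mismatches occur at site 4 (G/A), site 10 (C/T), site 18 (C/A).
That gives 3 mismatches out of 24 aligned sites, so the Hamming distance is 3.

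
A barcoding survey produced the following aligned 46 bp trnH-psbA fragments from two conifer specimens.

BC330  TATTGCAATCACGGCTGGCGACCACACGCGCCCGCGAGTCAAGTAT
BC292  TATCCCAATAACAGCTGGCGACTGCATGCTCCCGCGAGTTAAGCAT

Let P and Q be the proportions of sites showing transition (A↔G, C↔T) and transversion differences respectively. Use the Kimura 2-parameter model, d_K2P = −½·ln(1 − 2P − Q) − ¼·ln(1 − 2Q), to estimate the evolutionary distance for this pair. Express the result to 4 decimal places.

Differing sites — 4:T/C (Ti); 5:G/C (Tv); 10:C/A (Tv); 13:G/A (Ti); 23:C/T (Ti); 24:A/G (Ti); 27:C/T (Ti); 30:G/T (Tv); 40:C/T (Ti); 44:T/C (Ti).
Of the 10 differences, 7 transitions and 3 transversions over 46 sites: P = 7/46 = 0.152174, Q = 3/46 = 0.065217.
d = −0.5·ln(0.630435) − 0.25·ln(0.869566) = −0.5·(-0.461345) − 0.25·(-0.139761) = 0.2656.

0.2656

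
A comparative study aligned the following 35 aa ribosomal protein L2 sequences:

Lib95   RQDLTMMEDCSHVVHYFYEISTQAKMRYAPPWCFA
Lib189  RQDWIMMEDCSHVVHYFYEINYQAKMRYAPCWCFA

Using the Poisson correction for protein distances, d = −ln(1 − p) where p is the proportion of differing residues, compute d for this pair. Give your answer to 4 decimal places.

Differing sites — 4:L/W; 5:T/I; 21:S/N; 22:T/Y; 31:P/C.
p = 5/35 = 0.142857.
d = −ln(1 − 0.142857) = −ln(0.857143) = 0.1542.

0.1542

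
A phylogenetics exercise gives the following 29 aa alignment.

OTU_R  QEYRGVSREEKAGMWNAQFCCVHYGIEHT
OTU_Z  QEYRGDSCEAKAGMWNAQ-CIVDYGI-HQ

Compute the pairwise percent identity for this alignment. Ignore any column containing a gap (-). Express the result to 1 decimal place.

77.8%

Excluding the 2 gap columns leaves 27 comparable sites.
The sequences differ at positions 6 (V/D), 8 (R/C), 10 (E/A), 21 (C/I), 23 (H/D), 29 (T/Q).
21 of the 27 comparable sites match, so the percent identity is 21/27 × 100 = 77.8%.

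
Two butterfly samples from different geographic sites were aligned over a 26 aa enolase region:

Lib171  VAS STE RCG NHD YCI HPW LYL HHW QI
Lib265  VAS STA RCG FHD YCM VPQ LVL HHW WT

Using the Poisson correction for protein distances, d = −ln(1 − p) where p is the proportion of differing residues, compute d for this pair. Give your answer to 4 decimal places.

The sequences differ at positions 6 (E/A), 10 (N/F), 15 (I/M), 16 (H/V), 18 (W/Q), 20 (Y/V), 25 (Q/W), 26 (I/T).
p = 8/26 = 0.307692.
d = −ln(1 − 0.307692) = −ln(0.692308) = 0.3677.

0.3677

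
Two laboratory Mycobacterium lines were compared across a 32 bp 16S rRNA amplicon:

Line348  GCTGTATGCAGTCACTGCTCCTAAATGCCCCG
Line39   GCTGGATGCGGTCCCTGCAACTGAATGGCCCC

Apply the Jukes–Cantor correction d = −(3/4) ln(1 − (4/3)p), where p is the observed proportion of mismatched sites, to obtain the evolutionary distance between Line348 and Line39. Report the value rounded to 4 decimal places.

0.3041

Differing sites — 5:T/G; 10:A/G; 14:A/C; 19:T/A; 20:C/A; 23:A/G; 28:C/G; 32:G/C.
p = 8/32 = 0.250000.
d = −0.75 · ln(1 − (4/3)·0.250000) = −0.75 · ln(0.666667) = −0.75 · (-0.405465) = 0.3041.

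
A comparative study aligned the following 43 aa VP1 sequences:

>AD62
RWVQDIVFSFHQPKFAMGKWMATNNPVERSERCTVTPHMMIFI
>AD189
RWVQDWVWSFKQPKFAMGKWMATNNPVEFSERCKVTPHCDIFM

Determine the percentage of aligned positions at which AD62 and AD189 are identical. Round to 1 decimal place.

The sequences differ at positions 6 (I/W), 8 (F/W), 11 (H/K), 29 (R/F), 34 (T/K), 39 (M/C), 40 (M/D), 43 (I/M).
35 of the 43 sites match, so the percent identity is 35/43 × 100 = 81.4%.

81.4%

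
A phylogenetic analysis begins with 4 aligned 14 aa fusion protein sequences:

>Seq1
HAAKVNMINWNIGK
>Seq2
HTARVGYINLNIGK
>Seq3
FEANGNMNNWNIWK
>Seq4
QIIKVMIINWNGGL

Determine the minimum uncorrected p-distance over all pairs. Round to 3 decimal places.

0.357

Pairwise Hamming distances:
  Seq1 vs Seq2: 5
  Seq1 vs Seq3: 6
  Seq1 vs Seq4: 7
  Seq2 vs Seq3: 9
  Seq2 vs Seq4: 9
  Seq3 vs Seq4: 11
The smallest is 5 mismatches, between Seq1 and Seq2; p = 5/14 = 0.357.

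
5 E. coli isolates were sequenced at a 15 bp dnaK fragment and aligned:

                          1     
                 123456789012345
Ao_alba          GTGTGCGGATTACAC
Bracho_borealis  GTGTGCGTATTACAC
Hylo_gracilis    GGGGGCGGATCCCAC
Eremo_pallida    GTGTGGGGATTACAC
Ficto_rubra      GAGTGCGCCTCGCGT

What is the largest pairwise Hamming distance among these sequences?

Pairwise Hamming distances:
  Ao_alba vs Bracho_borealis: 1
  Ao_alba vs Hylo_gracilis: 4
  Ao_alba vs Eremo_pallida: 1
  Ao_alba vs Ficto_rubra: 7
  Bracho_borealis vs Hylo_gracilis: 5
  Bracho_borealis vs Eremo_pallida: 2
  Bracho_borealis vs Ficto_rubra: 7
  Hylo_gracilis vs Eremo_pallida: 5
  Hylo_gracilis vs Ficto_rubra: 7
  Eremo_pallida vs Ficto_rubra: 8
The largest is 8, between Eremo_pallida and Ficto_rubra.

8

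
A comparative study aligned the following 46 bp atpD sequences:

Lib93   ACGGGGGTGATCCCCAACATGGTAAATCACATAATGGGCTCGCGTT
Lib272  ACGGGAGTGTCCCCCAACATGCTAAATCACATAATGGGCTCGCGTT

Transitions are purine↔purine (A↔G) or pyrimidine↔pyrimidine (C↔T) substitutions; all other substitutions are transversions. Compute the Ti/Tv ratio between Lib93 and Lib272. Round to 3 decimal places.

The sequences differ at positions 6 (G/A, transition), 10 (A/T, transversion), 11 (T/C, transition), 22 (G/C, transversion).
Of the 4 differences, 2 transitions and 2 transversions, so Ti/Tv = 2/2 = 1.000.

1.000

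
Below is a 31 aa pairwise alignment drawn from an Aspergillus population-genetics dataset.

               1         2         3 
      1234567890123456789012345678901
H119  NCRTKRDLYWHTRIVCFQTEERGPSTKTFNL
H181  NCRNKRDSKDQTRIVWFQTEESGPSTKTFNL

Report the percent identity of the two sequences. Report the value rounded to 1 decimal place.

77.4%

Mismatches occur at site 4 (T/N), site 8 (L/S), site 9 (Y/K), site 10 (W/D), site 11 (H/Q), site 16 (C/W), site 22 (R/S).
24 of the 31 sites match, so the percent identity is 24/31 × 100 = 77.4%.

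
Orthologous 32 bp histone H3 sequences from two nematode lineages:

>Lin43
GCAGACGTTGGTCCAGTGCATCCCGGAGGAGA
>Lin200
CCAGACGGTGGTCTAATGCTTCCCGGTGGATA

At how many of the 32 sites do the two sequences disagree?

The sequences differ at positions 1 (G/C), 8 (T/G), 14 (C/T), 16 (G/A), 20 (A/T), 27 (A/T), 31 (G/T).
That gives 7 mismatches out of 32 aligned sites, so the Hamming distance is 7.

7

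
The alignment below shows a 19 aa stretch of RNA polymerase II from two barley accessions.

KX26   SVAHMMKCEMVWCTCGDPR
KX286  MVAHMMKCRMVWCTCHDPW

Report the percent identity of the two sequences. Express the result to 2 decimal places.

Mismatches occur at site 1 (S→M), site 9 (E→R), site 16 (G→H), site 19 (R→W).
15 of the 19 sites match, so the percent identity is 15/19 × 100 = 78.95%.

78.95%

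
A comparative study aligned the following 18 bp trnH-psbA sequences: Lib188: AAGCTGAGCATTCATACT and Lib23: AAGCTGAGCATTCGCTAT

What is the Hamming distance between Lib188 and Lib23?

Mismatches occur at site 14 (A↔G), site 15 (T↔C), site 16 (A↔T), site 17 (C↔A).
That gives 4 mismatches out of 18 aligned sites, so the Hamming distance is 4.

4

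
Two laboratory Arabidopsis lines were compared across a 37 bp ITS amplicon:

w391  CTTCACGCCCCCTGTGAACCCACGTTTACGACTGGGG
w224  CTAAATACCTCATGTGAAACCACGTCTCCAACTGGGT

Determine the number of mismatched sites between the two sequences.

11

Differing sites — 3:T/A; 4:C/A; 6:C/T; 7:G/A; 10:C/T; 12:C/A; 19:C/A; 26:T/C; 28:A/C; 30:G/A; 37:G/T.
That gives 11 mismatches out of 37 aligned sites, so the Hamming distance is 11.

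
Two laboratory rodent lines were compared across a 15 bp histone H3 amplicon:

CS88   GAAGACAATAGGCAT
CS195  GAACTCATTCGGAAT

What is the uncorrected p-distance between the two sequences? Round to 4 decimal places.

Differing sites — 4:G/C; 5:A/T; 8:A/T; 10:A/C; 13:C/A.
There are 5 differences over 15 sites, so p = 5/15 = 0.3333.

0.3333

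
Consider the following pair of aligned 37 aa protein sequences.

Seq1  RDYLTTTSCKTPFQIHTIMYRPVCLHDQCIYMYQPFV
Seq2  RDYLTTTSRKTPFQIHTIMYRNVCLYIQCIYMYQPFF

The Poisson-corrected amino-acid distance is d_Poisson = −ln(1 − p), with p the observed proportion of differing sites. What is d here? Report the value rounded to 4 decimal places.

Mismatches occur at site 9 (C→R), site 22 (P→N), site 26 (H→Y), site 27 (D→I), site 37 (V→F).
p = 5/37 = 0.135135.
d = −ln(1 − 0.135135) = −ln(0.864865) = 0.1452.

0.1452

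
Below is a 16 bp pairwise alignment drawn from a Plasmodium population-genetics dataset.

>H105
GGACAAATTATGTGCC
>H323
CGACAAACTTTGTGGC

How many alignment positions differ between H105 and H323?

The sequences differ at positions 1 (G/C), 8 (T/C), 10 (A/T), 15 (C/G).
That gives 4 mismatches out of 16 aligned sites, so the Hamming distance is 4.

4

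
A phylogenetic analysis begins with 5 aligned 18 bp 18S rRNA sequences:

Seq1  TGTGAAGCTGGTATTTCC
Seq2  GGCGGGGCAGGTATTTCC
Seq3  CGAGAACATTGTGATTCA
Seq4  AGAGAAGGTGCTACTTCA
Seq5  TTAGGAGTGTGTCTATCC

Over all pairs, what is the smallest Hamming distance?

Pairwise Hamming distances:
  Seq1 vs Seq2: 5
  Seq1 vs Seq3: 8
  Seq1 vs Seq4: 6
  Seq1 vs Seq5: 8
  Seq2 vs Seq3: 11
  Seq2 vs Seq4: 9
  Seq2 vs Seq5: 9
  Seq3 vs Seq4: 7
  Seq3 vs Seq5: 10
  Seq4 vs Seq5: 11
The smallest is 5, between Seq1 and Seq2.

5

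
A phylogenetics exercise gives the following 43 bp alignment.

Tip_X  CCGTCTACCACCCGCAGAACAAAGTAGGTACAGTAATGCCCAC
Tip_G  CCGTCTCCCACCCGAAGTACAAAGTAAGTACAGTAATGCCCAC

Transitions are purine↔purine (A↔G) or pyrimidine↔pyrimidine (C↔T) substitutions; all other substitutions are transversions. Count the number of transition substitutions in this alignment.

The sequences differ at positions 7 (A/C, transversion), 15 (C/A, transversion), 18 (A/T, transversion), 27 (G/A, transition).
Of the 4 differences, 1 transition and 3 transversions, so the answer is 1.

1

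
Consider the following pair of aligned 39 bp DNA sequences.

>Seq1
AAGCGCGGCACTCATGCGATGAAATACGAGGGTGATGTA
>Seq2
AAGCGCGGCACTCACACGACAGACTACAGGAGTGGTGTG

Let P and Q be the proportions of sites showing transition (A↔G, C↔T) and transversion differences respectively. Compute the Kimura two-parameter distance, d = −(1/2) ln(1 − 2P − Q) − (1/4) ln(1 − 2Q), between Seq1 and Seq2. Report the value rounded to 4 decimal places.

0.3998

Mismatches occur at site 15 (T/C, transition), site 16 (G/A, transition), site 20 (T/C, transition), site 21 (G/A, transition), site 22 (A/G, transition), site 24 (A/C, transversion), site 28 (G/A, transition), site 29 (A/G, transition), site 31 (G/A, transition), site 35 (A/G, transition), site 39 (A/G, transition).
Of the 11 differences, 10 transitions and 1 transversion over 39 sites: P = 10/39 = 0.256410, Q = 1/39 = 0.025641.
d = −0.5·ln(0.461539) − 0.25·ln(0.948718) = −0.5·(-0.773189) − 0.25·(-0.052644) = 0.3998.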